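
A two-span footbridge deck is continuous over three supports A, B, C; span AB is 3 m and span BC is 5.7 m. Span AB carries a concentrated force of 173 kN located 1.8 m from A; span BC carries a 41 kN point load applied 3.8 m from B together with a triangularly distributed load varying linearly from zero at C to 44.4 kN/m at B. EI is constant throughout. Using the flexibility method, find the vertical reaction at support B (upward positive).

R_B = 262.9 kN

Insert a hinge at B; M_B is the redundant, and each span becomes simply supported.
End slopes at the hinge B, treating each span as simply supported:
  span AB: point load 173 at a = 1.8: Pab(L + a)/(6LEI) = 99.65/EI
  span BC: point load 41 at a = 3.8: Pab(L + b)/(6LEI) = 65.78/EI
  span BC: triangular load, peak 44.4: w₀L³/(45EI) = 182.7/EI
  relative rotation θ_0 = (99.65 + 248.5)/EI = 348.2/EI
A unit hogging moment at B produces rotation L₁/(3EI) + L₂/(3EI) = 2.9/EI.
Slope continuity at B: θ_0 = M_B·2.9/EI, so M_B = 348.2/2.9 = 120.1 kN·m (hogging).
Span AB, ΣM about A with M_B applied at B: R_B^{AB}·3 = 311.4 + 120.1, so R_B^{AB} = 143.8 kN and R_A = 173 − 143.8 = 29.18 kN.
Span BC, ΣM about C: R_B^{BC}·5.7 = 558.8 + 120.1, so R_B^{BC} = 119.1 kN and R_C = 167.5 − 119.1 = 48.45 kN.
R_B = 143.8 + 119.1 = 262.9 kN.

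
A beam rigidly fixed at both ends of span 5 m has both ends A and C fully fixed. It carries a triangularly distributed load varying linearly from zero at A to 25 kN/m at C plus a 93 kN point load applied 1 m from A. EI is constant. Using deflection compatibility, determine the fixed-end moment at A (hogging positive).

Release both end moments; the primary structure is a simply-supported span AC with redundants M_A and M_C.
On the primary (simply-supported) span, the end slopes from the loading are:
  at A: triangular load, peak 25: 7w₀L³/(360EI) = 60.76/EI
  at C: triangular load, peak 25: w₀L³/(45EI) = 69.44/EI
  at A: point load 93 at a = 1: Pab(L + b)/(6LEI) = 111.6/EI
  at C: point load 93 at a = 1: Pab(L + a)/(6LEI) = 74.4/EI
  θ_A0 = 172.4/EI,  θ_C0 = 143.8/EI
Flexibility coefficients: a unit moment at one end gives L/(3EI) there and L/(6EI) at the far end, so f₁₁ = f₂₂ = 1.667/EI and f₁₂ = f₂₁ = 0.8333/EI.
Compatibility — zero rotation at each built-in end:
  1.667 M_A + 0.8333 M_C = 172.4
  0.8333 M_A + 1.667 M_C = 143.8
Solving the pair gives M_A = 80.35 kN·m and M_C = 46.13 kN·m (hogging).

M_A = 80.35 kN·m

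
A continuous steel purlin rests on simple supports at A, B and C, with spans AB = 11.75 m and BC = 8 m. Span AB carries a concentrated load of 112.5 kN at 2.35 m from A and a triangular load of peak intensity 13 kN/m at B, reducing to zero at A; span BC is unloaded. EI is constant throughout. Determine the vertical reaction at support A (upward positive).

R_A = 103 kN

Insert a hinge at B; M_B is the redundant, and each span becomes simply supported.
Rotations at B on the released spans (each span's end-slope, ×1/EI):
  span AB: point load 112.5 at a = 2.35: Pab(L + a)/(6LEI) = 497/EI
  span AB: triangular load, peak 13: w₀L³/(45EI) = 468.6/EI
  relative rotation θ_0 = (965.7 + 0)/EI = 965.7/EI
A unit hogging moment at B produces rotation L₁/(3EI) + L₂/(3EI) = 6.583/EI.
Slope continuity at B: θ_0 = M_B·6.583/EI, so M_B = 965.7/6.583 = 146.7 kN·m (hogging).
Span AB, ΣM about A with M_B applied at B: R_B^{AB}·11.75 = 862.6 + 146.7, so R_B^{AB} = 85.9 kN and R_A = 188.9 − 85.9 = 103 kN.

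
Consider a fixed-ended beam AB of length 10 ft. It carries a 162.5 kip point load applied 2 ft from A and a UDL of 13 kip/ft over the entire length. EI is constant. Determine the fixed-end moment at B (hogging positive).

M_B = 160.3 kip·ft

Take the two fixed-end moments M_A, M_B as redundants; the released structure is the simple span AB.
End rotations of the released simple span under the applied load (×1/EI):
  at A: point load 162.5 at a = 2: Pab(L + b)/(6LEI) = 780/EI
  at B: point load 162.5 at a = 2: Pab(L + a)/(6LEI) = 520/EI
  at A: UDL 13: wL³/(24EI) = 541.7/EI
  at B: UDL 13: wL³/(24EI) = 541.7/EI
  θ_A0 = 1322/EI,  θ_B0 = 1062/EI
Flexibility coefficients: a unit moment at one end gives L/(3EI) there and L/(6EI) at the far end, so f₁₁ = f₂₂ = 3.333/EI and f₁₂ = f₂₁ = 1.667/EI.
Compatibility — zero rotation at each built-in end:
  3.333 M_A + 1.667 M_B = 1322
  1.667 M_A + 3.333 M_B = 1062
Solving the pair gives M_A = 316.3 kip·ft and M_B = 160.3 kip·ft (hogging).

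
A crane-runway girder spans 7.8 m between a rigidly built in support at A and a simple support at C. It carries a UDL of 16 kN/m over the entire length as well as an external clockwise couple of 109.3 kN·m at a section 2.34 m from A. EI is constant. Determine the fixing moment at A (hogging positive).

M_A = 147.4 kN·m

Choose R_C as the redundant. The primary structure is the cantilever fixed at A.
Deflection at C on the released cantilever, summing each load's contribution:
  UDL 16: wL⁴/(8EI) = 7403/EI
  clockwise couple 109.3 at a = 2.34: M₀a(2L − a)/(2EI) = 1696/EI
  δ_0 = 9099/EI
Flexibility coefficient — unit upward force at C: δ_{CC} = L³/(3EI) = 158.2/EI.
The prop prevents deflection at C: R_C = δ_0/δ_{CC} = 9099/158.2 = 57.52 kN.
Moment equilibrium about A: M_A = Σ(load moments about A) − R_C·L = 596 − 57.52×7.8 = 147.4 kN·m.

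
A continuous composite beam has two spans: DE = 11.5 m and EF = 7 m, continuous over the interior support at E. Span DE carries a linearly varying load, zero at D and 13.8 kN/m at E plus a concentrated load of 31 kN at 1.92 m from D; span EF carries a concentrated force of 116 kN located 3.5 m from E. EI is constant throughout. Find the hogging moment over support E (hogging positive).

Release continuity at E by inserting a hinge; the redundant is the internal moment M_E. The primary structure is two simply-supported spans DE and EF.
Rotations at E on the released spans (each span's end-slope, ×1/EI):
  span DE: triangular load, peak 13.8: w₀L³/(45EI) = 466.4/EI
  span DE: point load 31 at a = 1.92: Pab(L + a)/(6LEI) = 110.9/EI
  span EF: point load 116 at a = 3.5: Pab(L + b)/(6LEI) = 355.2/EI
  relative rotation θ_0 = (577.3 + 355.2)/EI = 932.6/EI
A unit hogging moment at E produces rotation L₁/(3EI) + L₂/(3EI) = 6.167/EI.
Slope continuity at E: θ_0 = M_E·6.167/EI, so M_E = 932.6/6.167 = 151.2 kN·m (hogging).

M_E = 151.2 kN·m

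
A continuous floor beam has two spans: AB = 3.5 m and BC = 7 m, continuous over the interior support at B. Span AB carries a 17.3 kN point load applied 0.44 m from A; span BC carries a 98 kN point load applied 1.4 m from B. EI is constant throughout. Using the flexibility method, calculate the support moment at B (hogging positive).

M_B = 67.1 kN·m

Insert a hinge at B; M_B is the redundant, and each span becomes simply supported.
Rotations at B on the released spans (each span's end-slope, ×1/EI):
  span AB: point load 17.3 at a = 0.44: Pab(L + a)/(6LEI) = 4.37/EI
  span BC: point load 98 at a = 1.4: Pab(L + b)/(6LEI) = 230.5/EI
  relative rotation θ_0 = (4.37 + 230.5)/EI = 234.9/EI
A unit hogging moment at B produces rotation L₁/(3EI) + L₂/(3EI) = 3.5/EI.
Compatibility: M_B·(L₁+L₂)/(3EI) = θ_0, giving M_B = 67.1 kN·m (hogging).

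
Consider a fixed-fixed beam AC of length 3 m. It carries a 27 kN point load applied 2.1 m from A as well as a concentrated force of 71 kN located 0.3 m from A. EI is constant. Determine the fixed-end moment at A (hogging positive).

Take the two fixed-end moments M_A, M_C as redundants; the released structure is the simple span AC.
Simple-span end rotations at A and C under the given loads:
  at A: point load 27 at a = 2.1: Pab(L + b)/(6LEI) = 11.06/EI
  at C: point load 27 at a = 2.1: Pab(L + a)/(6LEI) = 14.46/EI
  at A: point load 71 at a = 0.3: Pab(L + b)/(6LEI) = 18.21/EI
  at C: point load 71 at a = 0.3: Pab(L + a)/(6LEI) = 10.54/EI
  θ_A0 = 29.27/EI,  θ_C0 = 25/EI
Flexibility coefficients: a unit moment at one end gives L/(3EI) there and L/(6EI) at the far end, so f₁₁ = f₂₂ = 1/EI and f₁₂ = f₂₁ = 0.5/EI.
Compatibility — zero rotation at each built-in end:
  1 M_A + 0.5 M_C = 29.27
  0.5 M_A + 1 M_C = 25
Solving the pair gives M_A = 22.36 kN·m and M_C = 13.82 kN·m (hogging).

M_A = 22.36 kN·m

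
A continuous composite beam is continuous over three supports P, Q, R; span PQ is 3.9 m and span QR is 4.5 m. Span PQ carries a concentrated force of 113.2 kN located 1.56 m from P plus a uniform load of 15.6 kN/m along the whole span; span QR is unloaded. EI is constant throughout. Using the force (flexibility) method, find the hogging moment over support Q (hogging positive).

Insert a hinge at Q; M_Q is the redundant, and each span becomes simply supported.
Rotations at Q on the released spans (each span's end-slope, ×1/EI):
  span PQ: point load 113.2 at a = 1.56: Pab(L + a)/(6LEI) = 96.42/EI
  span PQ: UDL 15.6: wL³/(24EI) = 38.56/EI
  relative rotation θ_0 = (135 + 0)/EI = 135/EI
A unit hogging moment at Q produces rotation L₁/(3EI) + L₂/(3EI) = 2.8/EI.
Slope continuity at Q: θ_0 = M_Q·2.8/EI, so M_Q = 135/2.8 = 48.21 kN·m (hogging).

M_Q = 48.21 kN·m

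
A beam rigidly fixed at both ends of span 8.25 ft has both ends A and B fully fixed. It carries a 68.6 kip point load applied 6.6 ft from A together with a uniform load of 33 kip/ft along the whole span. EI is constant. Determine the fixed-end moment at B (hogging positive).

Take the two fixed-end moments M_A, M_B as redundants; the released structure is the simple span AB.
Simple-span end rotations at A and B under the given loads:
  at A: point load 68.6 at a = 6.6: Pab(L + b)/(6LEI) = 149.4/EI
  at B: point load 68.6 at a = 6.6: Pab(L + a)/(6LEI) = 224.1/EI
  at A: UDL 33: wL³/(24EI) = 772.1/EI
  at B: UDL 33: wL³/(24EI) = 772.1/EI
  θ_A0 = 921.5/EI,  θ_B0 = 996.2/EI
Flexibility coefficients: a unit moment at one end gives L/(3EI) there and L/(6EI) at the far end, so f₁₁ = f₂₂ = 2.75/EI and f₁₂ = f₂₁ = 1.375/EI.
Compatibility — zero rotation at each built-in end:
  2.75 M_A + 1.375 M_B = 921.5
  1.375 M_A + 2.75 M_B = 996.2
Solving the pair gives M_A = 205.3 kip·ft and M_B = 259.6 kip·ft (hogging).

M_B = 259.6 kip·ft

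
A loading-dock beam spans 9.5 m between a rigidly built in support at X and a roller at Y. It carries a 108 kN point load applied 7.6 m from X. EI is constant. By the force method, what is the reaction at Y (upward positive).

R_Y = 76.03 kN

Release the roller at Y. Primary structure: cantilever fixed at X.
Primary-structure tip deflection at Y by superposition:
  point load 108 at a = 7.6: Pa²(3L − a)/(6EI) = 21729/EI
Flexibility coefficient — unit upward force at Y: δ_{YY} = L³/(3EI) = 285.8/EI.
Compatibility at Y: δ_0 − R_Y·δ_{YY} = 0, so R_Y = 21729/285.8 = 76.03 kN.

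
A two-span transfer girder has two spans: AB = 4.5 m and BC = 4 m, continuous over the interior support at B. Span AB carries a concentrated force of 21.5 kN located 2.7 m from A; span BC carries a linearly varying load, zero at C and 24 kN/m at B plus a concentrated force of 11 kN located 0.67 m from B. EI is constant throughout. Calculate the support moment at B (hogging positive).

M_B = 24.53 kN·m

Release continuity at B by inserting a hinge; the redundant is the internal moment M_B. The primary structure is two simply-supported spans AB and BC.
Rotations at B on the released spans (each span's end-slope, ×1/EI):
  span AB: point load 21.5 at a = 2.7: Pab(L + a)/(6LEI) = 27.86/EI
  span BC: triangular load, peak 24: w₀L³/(45EI) = 34.13/EI
  span BC: point load 11 at a = 0.67: Pab(L + b)/(6LEI) = 7.496/EI
  relative rotation θ_0 = (27.86 + 41.63)/EI = 69.49/EI
A unit hogging moment at B produces rotation L₁/(3EI) + L₂/(3EI) = 2.833/EI.
Compatibility: M_B·(L₁+L₂)/(3EI) = θ_0, giving M_B = 24.53 kN·m (hogging).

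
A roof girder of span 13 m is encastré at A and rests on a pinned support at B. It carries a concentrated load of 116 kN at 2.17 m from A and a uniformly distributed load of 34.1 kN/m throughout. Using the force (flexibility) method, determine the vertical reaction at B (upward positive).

R_B = 170.8 kN

Take the reaction at B as the redundant and release it; the primary structure is a cantilever fixed at A.
Free-end deflection of the primary structure under the applied loading (downward +):
  point load 116 at a = 2.17: Pa²(3L − a)/(6EI) = 3353/EI
  UDL 34.1: wL⁴/(8EI) = 121741/EI
  δ_0 = 125094/EI
Flexibility coefficient — unit upward force at B: δ_{BB} = L³/(3EI) = 732.3/EI.
The prop prevents deflection at B: R_B = δ_0/δ_{BB} = 125094/732.3 = 170.8 kN.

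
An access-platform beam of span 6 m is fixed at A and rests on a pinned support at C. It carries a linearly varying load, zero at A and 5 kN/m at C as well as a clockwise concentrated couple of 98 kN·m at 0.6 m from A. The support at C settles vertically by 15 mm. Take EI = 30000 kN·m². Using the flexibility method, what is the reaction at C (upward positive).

R_C = 6.655 kN

Take the reaction at C as the redundant and release it; the primary structure is a cantilever fixed at A.
Primary-structure tip deflection at C by superposition:
  triangular load, peak 5 at the free end: 11w₀L⁴/(120EI) = 594/EI
  clockwise couple 98 at a = 0.6: M₀a(2L − a)/(2EI) = 335.2/EI
  δ_0 = 929.2/EI
Flexibility coefficient — unit upward force at C: δ_{CC} = L³/(3EI) = 72/EI.
With EI = 30000 kN·m²: δ_0 = 0.030972 m and δ_{CC} = 0.0024 m/kN.
Compatibility — the beam at C must follow the support down by 0.015 m: δ_0 − R_C·δ_{CC} = 0.015, so R_C = (0.030972 − 0.015)/0.0024 = 6.655 kN.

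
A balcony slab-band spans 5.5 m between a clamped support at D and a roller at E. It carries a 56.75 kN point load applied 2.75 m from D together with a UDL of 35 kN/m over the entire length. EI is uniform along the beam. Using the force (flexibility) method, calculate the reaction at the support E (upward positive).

Release the roller at E. Primary structure: cantilever fixed at D.
Primary-structure tip deflection at E by superposition:
  point load 56.75 at a = 2.75: Pa²(3L − a)/(6EI) = 983.5/EI
  UDL 35: wL⁴/(8EI) = 4003/EI
  δ_0 = 4987/EI
Flexibility coefficient — unit upward force at E: δ_{EE} = L³/(3EI) = 55.46/EI.
Compatibility at E: δ_0 − R_E·δ_{EE} = 0, so R_E = 4987/55.46 = 89.92 kN.

R_E = 89.92 kN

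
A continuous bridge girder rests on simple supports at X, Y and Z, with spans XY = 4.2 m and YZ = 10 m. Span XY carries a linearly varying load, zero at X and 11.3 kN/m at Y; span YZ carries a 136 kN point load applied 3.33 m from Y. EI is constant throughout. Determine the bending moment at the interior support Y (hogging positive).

M_Y = 181.2 kN·m

Take M_Y as the redundant. Released structure: two simple spans XY and YZ with a hinge at Y.
End slopes at the hinge Y, treating each span as simply supported:
  span XY: triangular load, peak 11.3: w₀L³/(45EI) = 18.6/EI
  span YZ: point load 136 at a = 3.33: Pab(L + b)/(6LEI) = 839.3/EI
  relative rotation θ_0 = (18.6 + 839.3)/EI = 857.9/EI
A unit hogging moment at Y produces rotation L₁/(3EI) + L₂/(3EI) = 4.733/EI.
Slope continuity at Y: θ_0 = M_Y·4.733/EI, so M_Y = 857.9/4.733 = 181.2 kN·m (hogging).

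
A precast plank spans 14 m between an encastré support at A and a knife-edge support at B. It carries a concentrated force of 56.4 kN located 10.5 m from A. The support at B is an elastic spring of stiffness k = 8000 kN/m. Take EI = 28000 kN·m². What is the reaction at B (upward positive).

R_B = 35.55 kN

Take the reaction at B as the redundant and release it; the primary structure is a cantilever fixed at A.
Downward deflection at the released point B due to the loads:
  point load 56.4 at a = 10.5: Pa²(3L − a)/(6EI) = 32645/EI
Flexibility coefficient — unit upward force at B: δ_{BB} = L³/(3EI) = 914.7/EI.
With EI = 28000 kN·m²: δ_0 = 1.1659 m and δ_{BB} = 0.032667 m/kN.
Compatibility — the spring shortens by R_B/k under the reaction it provides: δ_0 − R_B·δ_{BB} = R_B/k. With 1/k = 0.000125 m/kN, R_B = δ_0 / (δ_{BB} + 1/k) = 1.1659 / (0.032667 + 0.000125) = 35.55 kN.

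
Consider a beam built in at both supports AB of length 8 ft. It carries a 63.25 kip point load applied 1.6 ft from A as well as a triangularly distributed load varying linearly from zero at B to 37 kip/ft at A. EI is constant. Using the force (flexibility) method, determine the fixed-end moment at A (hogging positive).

Release both end moments; the primary structure is a simply-supported span AB with redundants M_A and M_B.
On the primary (simply-supported) span, the end slopes from the loading are:
  at A: point load 63.25 at a = 1.6: Pab(L + b)/(6LEI) = 194.3/EI
  at B: point load 63.25 at a = 1.6: Pab(L + a)/(6LEI) = 129.5/EI
  at A: triangular load, peak 37: w₀L³/(45EI) = 421/EI
  at B: triangular load, peak 37: 7w₀L³/(360EI) = 368.4/EI
  θ_A0 = 615.3/EI,  θ_B0 = 497.9/EI
Flexibility coefficients: a unit moment at one end gives L/(3EI) there and L/(6EI) at the far end, so f₁₁ = f₂₂ = 2.667/EI and f₁₂ = f₂₁ = 1.333/EI.
Compatibility — zero rotation at each built-in end:
  2.667 M_A + 1.333 M_B = 615.3
  1.333 M_A + 2.667 M_B = 497.9
Solving the pair gives M_A = 183.2 kip·ft and M_B = 95.13 kip·ft (hogging).

M_A = 183.2 kip·ft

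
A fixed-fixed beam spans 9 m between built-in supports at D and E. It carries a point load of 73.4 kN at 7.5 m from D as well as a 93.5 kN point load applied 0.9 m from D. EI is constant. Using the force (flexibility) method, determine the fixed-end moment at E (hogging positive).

Release both end moments; the primary structure is a simply-supported span DE with redundants M_D and M_E.
End rotations of the released simple span under the applied load (×1/EI):
  at D: point load 73.4 at a = 7.5: Pab(L + b)/(6LEI) = 160.6/EI
  at E: point load 73.4 at a = 7.5: Pab(L + a)/(6LEI) = 252.3/EI
  at D: point load 93.5 at a = 0.9: Pab(L + b)/(6LEI) = 215.8/EI
  at E: point load 93.5 at a = 0.9: Pab(L + a)/(6LEI) = 125/EI
  θ_D0 = 376.4/EI,  θ_E0 = 377.3/EI
Flexibility coefficients: a unit moment at one end gives L/(3EI) there and L/(6EI) at the far end, so f₁₁ = f₂₂ = 3/EI and f₁₂ = f₂₁ = 1.5/EI.
Compatibility — zero rotation at each built-in end:
  3 M_D + 1.5 M_E = 376.4
  1.5 M_D + 3 M_E = 377.3
Solving the pair gives M_D = 83.45 kN·m and M_E = 84.03 kN·m (hogging).

M_E = 84.03 kN·m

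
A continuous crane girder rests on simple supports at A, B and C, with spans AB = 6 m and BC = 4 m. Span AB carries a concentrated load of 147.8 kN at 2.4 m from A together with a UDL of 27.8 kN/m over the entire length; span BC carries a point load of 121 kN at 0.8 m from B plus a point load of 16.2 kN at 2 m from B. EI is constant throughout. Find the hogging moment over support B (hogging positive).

M_B = 197.2 kN·m

Release continuity at B by inserting a hinge; the redundant is the internal moment M_B. The primary structure is two simply-supported spans AB and BC.
Discontinuity in slope at B on the released structure — sum the simple-span end rotations:
  span AB: point load 147.8 at a = 2.4: Pab(L + a)/(6LEI) = 298/EI
  span AB: UDL 27.8: wL³/(24EI) = 250.2/EI
  span BC: point load 121 at a = 0.8: Pab(L + b)/(6LEI) = 92.93/EI
  span BC: point load 16.2 at a = 2: Pab(L + b)/(6LEI) = 16.2/EI
  relative rotation θ_0 = (548.2 + 109.1)/EI = 657.3/EI
A unit hogging moment at B produces rotation L₁/(3EI) + L₂/(3EI) = 3.333/EI.
Slope continuity at B: θ_0 = M_B·3.333/EI, so M_B = 657.3/3.333 = 197.2 kN·m (hogging).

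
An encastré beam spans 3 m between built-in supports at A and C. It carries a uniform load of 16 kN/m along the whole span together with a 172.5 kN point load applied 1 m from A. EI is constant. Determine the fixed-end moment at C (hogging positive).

M_C = 50.33 kN·m

Take the two fixed-end moments M_A, M_C as redundants; the released structure is the simple span AC.
On the primary (simply-supported) span, the end slopes from the loading are:
  at A: UDL 16: wL³/(24EI) = 18/EI
  at C: UDL 16: wL³/(24EI) = 18/EI
  at A: point load 172.5 at a = 1: Pab(L + b)/(6LEI) = 95.83/EI
  at C: point load 172.5 at a = 1: Pab(L + a)/(6LEI) = 76.67/EI
  θ_A0 = 113.8/EI,  θ_C0 = 94.67/EI
Flexibility coefficients: a unit moment at one end gives L/(3EI) there and L/(6EI) at the far end, so f₁₁ = f₂₂ = 1/EI and f₁₂ = f₂₁ = 0.5/EI.
Compatibility — zero rotation at each built-in end:
  1 M_A + 0.5 M_C = 113.8
  0.5 M_A + 1 M_C = 94.67
Solving the pair gives M_A = 88.67 kN·m and M_C = 50.33 kN·m (hogging).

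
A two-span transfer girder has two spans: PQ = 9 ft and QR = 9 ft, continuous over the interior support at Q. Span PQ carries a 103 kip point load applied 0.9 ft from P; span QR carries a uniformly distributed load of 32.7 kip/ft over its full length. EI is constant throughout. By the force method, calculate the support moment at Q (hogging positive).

M_Q = 188.5 kip·ft

Take M_Q as the redundant. Released structure: two simple spans PQ and QR with a hinge at Q.
Discontinuity in slope at Q on the released structure — sum the simple-span end rotations:
  span PQ: point load 103 at a = 0.9: Pab(L + a)/(6LEI) = 137.7/EI
  span QR: UDL 32.7: wL³/(24EI) = 993.3/EI
  relative rotation θ_0 = (137.7 + 993.3)/EI = 1131/EI
A unit hogging moment at Q produces rotation L₁/(3EI) + L₂/(3EI) = 6/EI.
Slope continuity at Q: θ_0 = M_Q·6/EI, so M_Q = 1131/6 = 188.5 kip·ft (hogging).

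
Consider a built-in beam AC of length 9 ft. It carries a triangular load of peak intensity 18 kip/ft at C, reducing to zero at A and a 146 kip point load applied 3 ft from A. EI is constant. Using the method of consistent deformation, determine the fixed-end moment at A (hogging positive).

Take the two fixed-end moments M_A, M_C as redundants; the released structure is the simple span AC.
End rotations of the released simple span under the applied load (×1/EI):
  at A: triangular load, peak 18: 7w₀L³/(360EI) = 255.2/EI
  at C: triangular load, peak 18: w₀L³/(45EI) = 291.6/EI
  at A: point load 146 at a = 3: Pab(L + b)/(6LEI) = 730/EI
  at C: point load 146 at a = 3: Pab(L + a)/(6LEI) = 584/EI
  θ_A0 = 985.1/EI,  θ_C0 = 875.6/EI
Flexibility coefficients: a unit moment at one end gives L/(3EI) there and L/(6EI) at the far end, so f₁₁ = f₂₂ = 3/EI and f₁₂ = f₂₁ = 1.5/EI.
Compatibility — zero rotation at each built-in end:
  3 M_A + 1.5 M_C = 985.1
  1.5 M_A + 3 M_C = 875.6
Solving the pair gives M_A = 243.3 kip·ft and M_C = 170.2 kip·ft (hogging).

M_A = 243.3 kip·ft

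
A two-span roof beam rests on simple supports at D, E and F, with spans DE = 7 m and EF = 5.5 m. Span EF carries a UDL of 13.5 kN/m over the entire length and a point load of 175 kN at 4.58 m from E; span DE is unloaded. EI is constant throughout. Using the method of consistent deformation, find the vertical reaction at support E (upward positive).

R_E = 84.87 kN

Release continuity at E by inserting a hinge; the redundant is the internal moment M_E. The primary structure is two simply-supported spans DE and EF.
Discontinuity in slope at E on the released structure — sum the simple-span end rotations:
  span EF: UDL 13.5: wL³/(24EI) = 93.59/EI
  span EF: point load 175 at a = 4.58: Pab(L + b)/(6LEI) = 143.5/EI
  relative rotation θ_0 = (0 + 237)/EI = 237/EI
A unit hogging moment at E produces rotation L₁/(3EI) + L₂/(3EI) = 4.167/EI.
Compatibility: M_E·(L₁+L₂)/(3EI) = θ_0, giving M_E = 56.89 kN·m (hogging).
Span DE, ΣM about D with M_E applied at E: R_E^{DE}·7 = 0 + 56.89, so R_E^{DE} = 8.127 kN and R_D = 0 − 8.127 = -8.127 kN.
Span EF, ΣM about F: R_E^{EF}·5.5 = 365.2 + 56.89, so R_E^{EF} = 76.74 kN and R_F = 249.2 − 76.74 = 172.5 kN.
R_E = 8.127 + 76.74 = 84.87 kN.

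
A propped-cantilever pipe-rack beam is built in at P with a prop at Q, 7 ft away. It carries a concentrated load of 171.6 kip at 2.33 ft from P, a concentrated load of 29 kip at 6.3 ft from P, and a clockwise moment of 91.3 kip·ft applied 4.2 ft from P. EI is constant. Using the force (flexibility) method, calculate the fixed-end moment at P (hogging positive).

M_P = 208.7 kip·ft

Take the reaction at Q as the redundant and release it; the primary structure is a cantilever fixed at P.
Deflection at Q on the released cantilever, summing each load's contribution:
  point load 171.6 at a = 2.33: Pa²(3L − a)/(6EI) = 2899/EI
  point load 29 at a = 6.3: Pa²(3L − a)/(6EI) = 2820/EI
  clockwise couple 91.3 at a = 4.2: M₀a(2L − a)/(2EI) = 1879/EI
  δ_0 = 7598/EI
Tip deflection under a unit load at Q: L³/(3EI) = 114.3/EI.
Compatibility at Q: δ_0 − R_Q·δ_{QQ} = 0, so R_Q = 7598/114.3 = 66.45 kip.
Moment equilibrium about P: M_P = Σ(load moments about P) − R_Q·L = 673.8 − 66.45×7 = 208.7 kip·ft.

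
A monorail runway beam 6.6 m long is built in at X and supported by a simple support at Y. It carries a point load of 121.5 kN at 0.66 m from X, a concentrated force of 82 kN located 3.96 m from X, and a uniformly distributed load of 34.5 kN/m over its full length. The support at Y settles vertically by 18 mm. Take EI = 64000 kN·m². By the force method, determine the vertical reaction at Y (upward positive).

R_Y = 110.6 kN

Remove the prop at Y; the released (primary) structure is a cantilever built in at X.
Deflection at Y on the released cantilever, summing each load's contribution:
  point load 121.5 at a = 0.66: Pa²(3L − a)/(6EI) = 168.8/EI
  point load 82 at a = 3.96: Pa²(3L − a)/(6EI) = 3395/EI
  UDL 34.5: wL⁴/(8EI) = 8183/EI
  δ_0 = 11746/EI
Flexibility coefficient — unit upward force at Y: δ_{YY} = L³/(3EI) = 95.83/EI.
With EI = 64000 kN·m²: δ_0 = 0.18354 m and δ_{YY} = 0.001497 m/kN.
Compatibility — the beam at Y must follow the support down by 0.018 m: δ_0 − R_Y·δ_{YY} = 0.018, so R_Y = (0.18354 − 0.018)/0.001497 = 110.6 kN.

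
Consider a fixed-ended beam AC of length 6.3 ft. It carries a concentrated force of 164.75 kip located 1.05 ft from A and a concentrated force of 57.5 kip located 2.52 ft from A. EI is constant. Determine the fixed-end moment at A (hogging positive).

Take the two fixed-end moments M_A, M_C as redundants; the released structure is the simple span AC.
On the primary (simply-supported) span, the end slopes from the loading are:
  at A: point load 164.75 at a = 1.05: Pab(L + b)/(6LEI) = 277.5/EI
  at C: point load 164.75 at a = 1.05: Pab(L + a)/(6LEI) = 176.6/EI
  at A: point load 57.5 at a = 2.52: Pab(L + b)/(6LEI) = 146.1/EI
  at C: point load 57.5 at a = 2.52: Pab(L + a)/(6LEI) = 127.8/EI
  θ_A0 = 423.6/EI,  θ_C0 = 304.4/EI
Flexibility coefficients: a unit moment at one end gives L/(3EI) there and L/(6EI) at the far end, so f₁₁ = f₂₂ = 2.1/EI and f₁₂ = f₂₁ = 1.05/EI.
Compatibility — zero rotation at each built-in end:
  2.1 M_A + 1.05 M_C = 423.6
  1.05 M_A + 2.1 M_C = 304.4
Solving the pair gives M_A = 172.3 kip·ft and M_C = 58.8 kip·ft (hogging).

M_A = 172.3 kip·ft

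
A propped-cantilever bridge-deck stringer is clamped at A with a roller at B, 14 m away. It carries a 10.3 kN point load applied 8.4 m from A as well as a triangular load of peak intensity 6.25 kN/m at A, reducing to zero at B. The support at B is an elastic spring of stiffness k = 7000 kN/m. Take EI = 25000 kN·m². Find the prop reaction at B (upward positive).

R_B = 13.15 kN

Choose R_B as the redundant. The primary structure is the cantilever fixed at A.
Free-end deflection of the primary structure under the applied loading (downward +):
  point load 10.3 at a = 8.4: Pa²(3L − a)/(6EI) = 4070/EI
  triangular load, peak 6.25 at the fixed end: w₀L⁴/(30EI) = 8003/EI
  δ_0 = 12073/EI
Flexibility coefficient — unit upward force at B: δ_{BB} = L³/(3EI) = 914.7/EI.
With EI = 25000 kN·m²: δ_0 = 0.48293 m and δ_{BB} = 0.036587 m/kN.
Compatibility — the spring shortens by R_B/k under the reaction it provides: δ_0 − R_B·δ_{BB} = R_B/k. With 1/k = 0.000143 m/kN, R_B = δ_0 / (δ_{BB} + 1/k) = 0.48293 / (0.036587 + 0.000143) = 13.15 kN.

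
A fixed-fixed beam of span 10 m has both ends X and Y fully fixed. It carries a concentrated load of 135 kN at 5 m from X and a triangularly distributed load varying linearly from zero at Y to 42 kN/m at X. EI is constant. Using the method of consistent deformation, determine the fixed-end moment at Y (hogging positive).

Release both end moments; the primary structure is a simply-supported span XY with redundants M_X and M_Y.
End rotations of the released simple span under the applied load (×1/EI):
  at X: point load 135 at a = 5: Pab(L + b)/(6LEI) = 843.8/EI
  at Y: point load 135 at a = 5: Pab(L + a)/(6LEI) = 843.8/EI
  at X: triangular load, peak 42: w₀L³/(45EI) = 933.3/EI
  at Y: triangular load, peak 42: 7w₀L³/(360EI) = 816.7/EI
  θ_X0 = 1777/EI,  θ_Y0 = 1660/EI
Flexibility coefficients: a unit moment at one end gives L/(3EI) there and L/(6EI) at the far end, so f₁₁ = f₂₂ = 3.333/EI and f₁₂ = f₂₁ = 1.667/EI.
Compatibility — zero rotation at each built-in end:
  3.333 M_X + 1.667 M_Y = 1777
  1.667 M_X + 3.333 M_Y = 1660
Solving the pair gives M_X = 378.8 kN·m and M_Y = 308.8 kN·m (hogging).

M_Y = 308.8 kN·m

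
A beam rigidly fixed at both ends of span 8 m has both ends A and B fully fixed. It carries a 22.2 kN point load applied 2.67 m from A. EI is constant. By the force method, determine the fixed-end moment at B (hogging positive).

Release both end moments; the primary structure is a simply-supported span AB with redundants M_A and M_B.
End rotations of the released simple span under the applied load (×1/EI):
  at A: point load 22.2 at a = 2.67: Pab(L + b)/(6LEI) = 87.74/EI
  at B: point load 22.2 at a = 2.67: Pab(L + a)/(6LEI) = 70.23/EI
  θ_A0 = 87.74/EI,  θ_B0 = 70.23/EI
Flexibility coefficients: a unit moment at one end gives L/(3EI) there and L/(6EI) at the far end, so f₁₁ = f₂₂ = 2.667/EI and f₁₂ = f₂₁ = 1.333/EI.
Compatibility — zero rotation at each built-in end:
  2.667 M_A + 1.333 M_B = 87.74
  1.333 M_A + 2.667 M_B = 70.23
Solving the pair gives M_A = 26.31 kN·m and M_B = 13.18 kN·m (hogging).

M_B = 13.18 kN·m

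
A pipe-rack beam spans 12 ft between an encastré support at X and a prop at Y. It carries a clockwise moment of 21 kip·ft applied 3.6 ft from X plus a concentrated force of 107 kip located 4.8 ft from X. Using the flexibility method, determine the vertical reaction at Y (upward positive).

Remove the prop at Y; the released (primary) structure is a cantilever built in at X.
Deflection at Y on the released cantilever, summing each load's contribution:
  clockwise couple 21 at a = 3.6: M₀a(2L − a)/(2EI) = 771.1/EI
  point load 107 at a = 4.8: Pa²(3L − a)/(6EI) = 12819/EI
  δ_0 = 13591/EI
Flexibility coefficient — unit upward force at Y: δ_{YY} = L³/(3EI) = 576/EI.
Compatibility at Y: δ_0 − R_Y·δ_{YY} = 0, so R_Y = 13591/576 = 23.59 kip.

R_Y = 23.59 kip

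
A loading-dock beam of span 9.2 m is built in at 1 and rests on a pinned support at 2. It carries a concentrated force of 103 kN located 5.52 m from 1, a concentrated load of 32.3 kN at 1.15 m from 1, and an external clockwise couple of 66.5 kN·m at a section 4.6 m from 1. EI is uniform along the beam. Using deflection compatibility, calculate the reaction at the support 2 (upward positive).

Release the roller at 2. Primary structure: cantilever fixed at 1.
Downward deflection at the released point 2 due to the loads:
  point load 103 at a = 5.52: Pa²(3L − a)/(6EI) = 11550/EI
  point load 32.3 at a = 1.15: Pa²(3L − a)/(6EI) = 188.3/EI
  clockwise couple 66.5 at a = 4.6: M₀a(2L − a)/(2EI) = 2111/EI
  δ_0 = 13849/EI
Tip deflection under a unit load at 2: L³/(3EI) = 259.6/EI.
The prop prevents deflection at 2: R_2 = δ_0/δ_{22} = 13849/259.6 = 53.35 kN.

R_2 = 53.35 kN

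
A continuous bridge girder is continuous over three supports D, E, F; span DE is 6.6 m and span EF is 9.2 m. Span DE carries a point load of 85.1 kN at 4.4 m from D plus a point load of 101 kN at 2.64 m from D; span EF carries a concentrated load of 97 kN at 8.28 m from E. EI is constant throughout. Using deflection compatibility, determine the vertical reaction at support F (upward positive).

Release continuity at E by inserting a hinge; the redundant is the internal moment M_E. The primary structure is two simply-supported spans DE and EF.
End slopes at the hinge E, treating each span as simply supported:
  span DE: point load 85.1 at a = 4.4: Pab(L + a)/(6LEI) = 228.8/EI
  span DE: point load 101 at a = 2.64: Pab(L + a)/(6LEI) = 246.4/EI
  span EF: point load 97 at a = 8.28: Pab(L + b)/(6LEI) = 135.5/EI
  relative rotation θ_0 = (475.2 + 135.5)/EI = 610.7/EI
A unit hogging moment at E produces rotation L₁/(3EI) + L₂/(3EI) = 5.267/EI.
Compatibility: M_E·(L₁+L₂)/(3EI) = θ_0, giving M_E = 115.9 kN·m (hogging).
Span EF, ΣM about F: R_E^{EF}·9.2 = 89.24 + 115.9, so R_E^{EF} = 22.3 kN and R_F = 97 − 22.3 = 74.7 kN.

R_F = 74.7 kN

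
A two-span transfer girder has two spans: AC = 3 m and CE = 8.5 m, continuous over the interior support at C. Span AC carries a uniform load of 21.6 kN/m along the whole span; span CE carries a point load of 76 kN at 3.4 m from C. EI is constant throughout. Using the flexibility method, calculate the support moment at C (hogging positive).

Insert a hinge at C; M_C is the redundant, and each span becomes simply supported.
Discontinuity in slope at C on the released structure — sum the simple-span end rotations:
  span AC: UDL 21.6: wL³/(24EI) = 24.3/EI
  span CE: point load 76 at a = 3.4: Pab(L + b)/(6LEI) = 351.4/EI
  relative rotation θ_0 = (24.3 + 351.4)/EI = 375.7/EI
A unit hogging moment at C produces rotation L₁/(3EI) + L₂/(3EI) = 3.833/EI.
Slope continuity at C: θ_0 = M_C·3.833/EI, so M_C = 375.7/3.833 = 98.01 kN·m (hogging).

M_C = 98.01 kN·m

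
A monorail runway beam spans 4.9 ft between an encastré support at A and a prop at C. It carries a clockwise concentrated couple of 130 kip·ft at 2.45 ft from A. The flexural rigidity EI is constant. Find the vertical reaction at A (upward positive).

R_A = -29.85 kip

Take the reaction at C as the redundant and release it; the primary structure is a cantilever fixed at A.
Free-end deflection of the primary structure under the applied loading (downward +):
  clockwise couple 130 at a = 2.45: M₀a(2L − a)/(2EI) = 1170/EI
Flexibility coefficient — unit upward force at C: δ_{CC} = L³/(3EI) = 39.22/EI.
Compatibility at C: δ_0 − R_C·δ_{CC} = 0, so R_C = 1170/39.22 = 29.85 kip.
Vertical equilibrium: R_A = ΣP − R_C = 0 − 29.85 = -29.85 kip.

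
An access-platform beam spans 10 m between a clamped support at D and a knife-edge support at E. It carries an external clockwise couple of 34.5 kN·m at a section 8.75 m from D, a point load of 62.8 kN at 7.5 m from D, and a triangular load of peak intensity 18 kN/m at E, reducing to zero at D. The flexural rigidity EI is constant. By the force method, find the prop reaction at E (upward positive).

R_E = 94.33 kN

Remove the prop at E; the released (primary) structure is a cantilever built in at D.
Free-end deflection of the primary structure under the applied loading (downward +):
  clockwise couple 34.5 at a = 8.75: M₀a(2L − a)/(2EI) = 1698/EI
  point load 62.8 at a = 7.5: Pa²(3L − a)/(6EI) = 13247/EI
  triangular load, peak 18 at the free end: 11w₀L⁴/(120EI) = 16500/EI
  δ_0 = 31445/EI
Tip deflection under a unit load at E: L³/(3EI) = 333.3/EI.
Compatibility at E: δ_0 − R_E·δ_{EE} = 0, so R_E = 31445/333.3 = 94.33 kN.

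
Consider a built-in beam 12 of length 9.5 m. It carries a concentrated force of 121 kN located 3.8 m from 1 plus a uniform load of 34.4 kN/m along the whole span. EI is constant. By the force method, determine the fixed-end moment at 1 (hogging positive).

Release both end moments; the primary structure is a simply-supported span 12 with redundants M_1 and M_2.
End rotations of the released simple span under the applied load (×1/EI):
  at 1: point load 121 at a = 3.8: Pab(L + b)/(6LEI) = 698.9/EI
  at 2: point load 121 at a = 3.8: Pab(L + a)/(6LEI) = 611.5/EI
  at 1: UDL 34.4: wL³/(24EI) = 1229/EI
  at 2: UDL 34.4: wL³/(24EI) = 1229/EI
  θ_10 = 1928/EI,  θ_20 = 1840/EI
Flexibility coefficients: a unit moment at one end gives L/(3EI) there and L/(6EI) at the far end, so f₁₁ = f₂₂ = 3.167/EI and f₁₂ = f₂₁ = 1.583/EI.
Compatibility — zero rotation at each built-in end:
  3.167 M_1 + 1.583 M_2 = 1928
  1.583 M_1 + 3.167 M_2 = 1840
Solving the pair gives M_1 = 424.2 kN·m and M_2 = 369.1 kN·m (hogging).

M_1 = 424.2 kN·m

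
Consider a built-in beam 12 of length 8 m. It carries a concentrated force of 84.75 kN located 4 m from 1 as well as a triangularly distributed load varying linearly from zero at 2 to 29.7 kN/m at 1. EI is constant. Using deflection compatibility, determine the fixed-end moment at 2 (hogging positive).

Take the two fixed-end moments M_1, M_2 as redundants; the released structure is the simple span 12.
Simple-span end rotations at 1 and 2 under the given loads:
  at 1: point load 84.75 at a = 4: Pab(L + b)/(6LEI) = 339/EI
  at 2: point load 84.75 at a = 4: Pab(L + a)/(6LEI) = 339/EI
  at 1: triangular load, peak 29.7: w₀L³/(45EI) = 337.9/EI
  at 2: triangular load, peak 29.7: 7w₀L³/(360EI) = 295.7/EI
  θ_10 = 676.9/EI,  θ_20 = 634.7/EI
Flexibility coefficients: a unit moment at one end gives L/(3EI) there and L/(6EI) at the far end, so f₁₁ = f₂₂ = 2.667/EI and f₁₂ = f₂₁ = 1.333/EI.
Compatibility — zero rotation at each built-in end:
  2.667 M_1 + 1.333 M_2 = 676.9
  1.333 M_1 + 2.667 M_2 = 634.7
Solving the pair gives M_1 = 179.8 kN·m and M_2 = 148.1 kN·m (hogging).

M_2 = 148.1 kN·m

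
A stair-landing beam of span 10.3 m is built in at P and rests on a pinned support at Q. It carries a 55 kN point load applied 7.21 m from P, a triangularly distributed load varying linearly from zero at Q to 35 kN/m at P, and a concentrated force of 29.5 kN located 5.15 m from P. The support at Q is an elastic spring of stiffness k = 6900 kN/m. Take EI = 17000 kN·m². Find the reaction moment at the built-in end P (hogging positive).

M_P = 387.1 kN·m

Release the roller at Q. Primary structure: cantilever fixed at P.
Free-end deflection of the primary structure under the applied loading (downward +):
  point load 55 at a = 7.21: Pa²(3L − a)/(6EI) = 11289/EI
  triangular load, peak 35 at the fixed end: w₀L⁴/(30EI) = 13131/EI
  point load 29.5 at a = 5.15: Pa²(3L − a)/(6EI) = 3358/EI
  δ_0 = 27778/EI
Flexibility coefficient — unit upward force at Q: δ_{QQ} = L³/(3EI) = 364.2/EI.
With EI = 17000 kN·m²: δ_0 = 1.634 m and δ_{QQ} = 0.021426 m/kN.
Compatibility — the spring shortens by R_Q/k under the reaction it provides: δ_0 − R_Q·δ_{QQ} = R_Q/k. With 1/k = 0.000145 m/kN, R_Q = δ_0 / (δ_{QQ} + 1/k) = 1.634 / (0.021426 + 0.000145) = 75.75 kN.
Moment equilibrium about P: M_P = Σ(load moments about P) − R_Q·L = 1167 − 75.75×10.3 = 387.1 kN·m.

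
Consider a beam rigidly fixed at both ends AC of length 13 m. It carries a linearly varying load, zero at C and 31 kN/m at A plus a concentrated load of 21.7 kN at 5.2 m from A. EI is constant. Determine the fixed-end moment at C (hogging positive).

M_C = 201.7 kN·m

Take the two fixed-end moments M_A, M_C as redundants; the released structure is the simple span AC.
On the primary (simply-supported) span, the end slopes from the loading are:
  at A: triangular load, peak 31: w₀L³/(45EI) = 1513/EI
  at C: triangular load, peak 31: 7w₀L³/(360EI) = 1324/EI
  at A: point load 21.7 at a = 5.2: Pab(L + b)/(6LEI) = 234.7/EI
  at C: point load 21.7 at a = 5.2: Pab(L + a)/(6LEI) = 205.4/EI
  θ_A0 = 1748/EI,  θ_C0 = 1530/EI
Flexibility coefficients: a unit moment at one end gives L/(3EI) there and L/(6EI) at the far end, so f₁₁ = f₂₂ = 4.333/EI and f₁₂ = f₂₁ = 2.167/EI.
Compatibility — zero rotation at each built-in end:
  4.333 M_A + 2.167 M_C = 1748
  2.167 M_A + 4.333 M_C = 1530
Solving the pair gives M_A = 302.6 kN·m and M_C = 201.7 kN·m (hogging).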